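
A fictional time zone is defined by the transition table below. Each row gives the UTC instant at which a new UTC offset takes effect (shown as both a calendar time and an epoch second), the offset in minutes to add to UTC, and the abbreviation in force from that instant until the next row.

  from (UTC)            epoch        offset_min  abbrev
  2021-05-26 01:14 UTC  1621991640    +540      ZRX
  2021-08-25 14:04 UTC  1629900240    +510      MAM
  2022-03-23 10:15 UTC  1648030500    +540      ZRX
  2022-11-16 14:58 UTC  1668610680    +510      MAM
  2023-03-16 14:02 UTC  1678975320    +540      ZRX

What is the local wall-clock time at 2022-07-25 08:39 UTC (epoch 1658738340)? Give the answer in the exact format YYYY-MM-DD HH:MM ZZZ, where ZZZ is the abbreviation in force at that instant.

Query: 2022-07-25 08:39 UTC
Rule 3/5 (ZRX, +09:00): 2022-03-23 10:15 UTC ≤ query < 2022-11-16 14:58 UTC
8·60 + 39 + 540 = 1059 min
1059 = 0·1440 + 1059; 1059 = 17·60 + 39 → 17:39, same day
→ 2022-07-25 17:39 ZRX

2022-07-25 17:39 ZRX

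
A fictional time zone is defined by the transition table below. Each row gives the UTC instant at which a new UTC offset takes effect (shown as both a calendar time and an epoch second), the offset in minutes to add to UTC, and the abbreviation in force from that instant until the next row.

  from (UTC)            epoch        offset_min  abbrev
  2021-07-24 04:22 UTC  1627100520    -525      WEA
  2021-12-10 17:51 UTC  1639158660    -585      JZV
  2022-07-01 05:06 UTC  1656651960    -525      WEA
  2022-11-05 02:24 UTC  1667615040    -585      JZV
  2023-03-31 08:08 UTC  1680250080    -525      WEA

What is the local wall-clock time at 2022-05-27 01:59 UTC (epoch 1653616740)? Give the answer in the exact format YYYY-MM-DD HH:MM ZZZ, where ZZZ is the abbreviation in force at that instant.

2022-05-26 16:14 JZV

Query: 2022-05-27 01:59 UTC
Rule 2/5 (JZV, -09:45): 2021-12-10 17:51 UTC ≤ query < 2022-07-01 05:06 UTC
1·60 + 59 - 585 = -466 min
-466 = -1·1440 + 974; 974 = 16·60 + 14 → 16:14, 2022-05-27 - 1 day = 2022-05-26
→ 2022-05-26 16:14 JZV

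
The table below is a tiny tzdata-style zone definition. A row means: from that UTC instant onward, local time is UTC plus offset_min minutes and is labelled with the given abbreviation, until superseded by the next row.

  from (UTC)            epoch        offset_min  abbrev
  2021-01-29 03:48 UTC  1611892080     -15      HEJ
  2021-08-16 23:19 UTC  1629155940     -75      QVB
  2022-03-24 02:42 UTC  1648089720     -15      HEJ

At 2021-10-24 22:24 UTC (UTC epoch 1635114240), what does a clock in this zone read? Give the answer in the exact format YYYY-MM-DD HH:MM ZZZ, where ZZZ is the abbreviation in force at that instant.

2021-10-24 21:09 QVB

Query: 2021-10-24 22:24 UTC
Rule 2/3 (QVB, -01:15): 2021-08-16 23:19 UTC ≤ query < 2022-03-24 02:42 UTC
22·60 + 24 - 75 = 1269 min
1269 = 0·1440 + 1269; 1269 = 21·60 + 9 → 21:09, same day
→ 2021-10-24 21:09 QVB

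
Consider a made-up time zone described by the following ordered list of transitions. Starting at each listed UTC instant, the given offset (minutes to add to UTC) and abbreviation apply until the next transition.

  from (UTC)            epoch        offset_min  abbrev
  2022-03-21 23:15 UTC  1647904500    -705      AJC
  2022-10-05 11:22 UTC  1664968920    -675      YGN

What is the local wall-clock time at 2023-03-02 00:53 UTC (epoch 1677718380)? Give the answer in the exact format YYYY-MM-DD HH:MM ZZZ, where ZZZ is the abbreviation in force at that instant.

Query: 2023-03-02 00:53 UTC
Rule 2/2 (YGN, -11:15): 2022-10-05 11:22 UTC ≤ query < +∞
0·60 + 53 - 675 = -622 min
-622 = -1·1440 + 818; 818 = 13·60 + 38 → 13:38, 2023-03-02 - 1 day = 2023-03-01
→ 2023-03-01 13:38 YGN

2023-03-01 13:38 YGN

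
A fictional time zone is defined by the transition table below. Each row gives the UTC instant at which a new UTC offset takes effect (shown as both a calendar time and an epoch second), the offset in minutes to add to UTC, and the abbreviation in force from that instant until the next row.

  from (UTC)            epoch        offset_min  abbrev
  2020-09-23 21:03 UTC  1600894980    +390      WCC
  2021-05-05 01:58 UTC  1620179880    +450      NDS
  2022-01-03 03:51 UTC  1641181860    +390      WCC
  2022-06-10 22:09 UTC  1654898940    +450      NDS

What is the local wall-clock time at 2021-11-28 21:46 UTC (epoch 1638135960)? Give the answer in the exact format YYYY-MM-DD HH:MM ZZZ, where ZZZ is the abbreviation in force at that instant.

Query: 2021-11-28 21:46 UTC
Rule 2/4 (NDS, +07:30): 2021-05-05 01:58 UTC ≤ query < 2022-01-03 03:51 UTC
21·60 + 46 + 450 = 1756 min
1756 = 1·1440 + 316; 316 = 5·60 + 16 → 05:16, 2021-11-28 + 1 day = 2021-11-29
→ 2021-11-29 05:16 NDS

2021-11-29 05:16 NDS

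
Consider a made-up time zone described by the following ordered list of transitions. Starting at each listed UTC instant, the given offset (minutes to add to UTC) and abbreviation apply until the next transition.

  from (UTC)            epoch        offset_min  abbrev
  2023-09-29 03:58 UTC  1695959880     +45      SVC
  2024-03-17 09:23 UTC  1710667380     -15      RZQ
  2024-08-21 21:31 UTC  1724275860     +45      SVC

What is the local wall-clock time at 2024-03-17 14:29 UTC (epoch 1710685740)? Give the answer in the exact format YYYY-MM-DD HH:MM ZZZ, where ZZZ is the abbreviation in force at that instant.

Query: 2024-03-17 14:29 UTC
Rule 2/3 (RZQ, -00:15): 2024-03-17 09:23 UTC ≤ query < 2024-08-21 21:31 UTC
14·60 + 29 - 15 = 854 min
854 = 0·1440 + 854; 854 = 14·60 + 14 → 14:14, same day
→ 2024-03-17 14:14 RZQ

2024-03-17 14:14 RZQ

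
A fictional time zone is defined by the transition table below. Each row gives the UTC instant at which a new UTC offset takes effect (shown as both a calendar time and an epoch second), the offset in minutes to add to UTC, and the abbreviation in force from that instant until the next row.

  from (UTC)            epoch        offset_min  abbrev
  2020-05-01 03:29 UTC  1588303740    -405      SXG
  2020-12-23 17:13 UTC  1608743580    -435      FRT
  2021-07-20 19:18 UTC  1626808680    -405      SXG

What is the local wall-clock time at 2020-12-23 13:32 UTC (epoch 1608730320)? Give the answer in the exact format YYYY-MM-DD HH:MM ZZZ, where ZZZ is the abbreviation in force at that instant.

2020-12-23 06:47 SXG

Query: 2020-12-23 13:32 UTC
Rule 1/3 (SXG, -06:45): 2020-05-01 03:29 UTC ≤ query < 2020-12-23 17:13 UTC
13·60 + 32 - 405 = 407 min
407 = 0·1440 + 407; 407 = 6·60 + 47 → 06:47, same day
→ 2020-12-23 06:47 SXG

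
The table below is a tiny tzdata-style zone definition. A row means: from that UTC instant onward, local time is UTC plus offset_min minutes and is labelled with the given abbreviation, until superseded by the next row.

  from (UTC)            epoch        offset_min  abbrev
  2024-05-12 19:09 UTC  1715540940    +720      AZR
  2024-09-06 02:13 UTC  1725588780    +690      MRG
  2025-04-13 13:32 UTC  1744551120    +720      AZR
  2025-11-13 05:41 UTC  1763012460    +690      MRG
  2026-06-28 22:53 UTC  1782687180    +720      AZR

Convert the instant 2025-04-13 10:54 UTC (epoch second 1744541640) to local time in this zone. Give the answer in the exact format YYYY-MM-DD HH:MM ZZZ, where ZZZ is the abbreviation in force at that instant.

2025-04-13 22:24 MRG

Query: 2025-04-13 10:54 UTC
Rule 2/5 (MRG, +11:30): 2024-09-06 02:13 UTC ≤ query < 2025-04-13 13:32 UTC
10·60 + 54 + 690 = 1344 min
1344 = 0·1440 + 1344; 1344 = 22·60 + 24 → 22:24, same day
→ 2025-04-13 22:24 MRG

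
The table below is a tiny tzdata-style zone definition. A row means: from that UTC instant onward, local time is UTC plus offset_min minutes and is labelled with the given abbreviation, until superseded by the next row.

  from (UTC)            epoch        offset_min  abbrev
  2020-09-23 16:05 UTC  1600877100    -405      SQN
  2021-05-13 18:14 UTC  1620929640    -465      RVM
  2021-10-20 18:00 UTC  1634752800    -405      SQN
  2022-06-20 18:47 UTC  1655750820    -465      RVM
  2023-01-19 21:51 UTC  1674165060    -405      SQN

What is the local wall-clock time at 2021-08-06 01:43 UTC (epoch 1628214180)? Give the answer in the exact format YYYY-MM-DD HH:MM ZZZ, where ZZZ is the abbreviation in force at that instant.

2021-08-05 17:58 RVM

Query: 2021-08-06 01:43 UTC
Rule 2/5 (RVM, -07:45): 2021-05-13 18:14 UTC ≤ query < 2021-10-20 18:00 UTC
1·60 + 43 - 465 = -362 min
-362 = -1·1440 + 1078; 1078 = 17·60 + 58 → 17:58, 2021-08-06 - 1 day = 2021-08-05
→ 2021-08-05 17:58 RVM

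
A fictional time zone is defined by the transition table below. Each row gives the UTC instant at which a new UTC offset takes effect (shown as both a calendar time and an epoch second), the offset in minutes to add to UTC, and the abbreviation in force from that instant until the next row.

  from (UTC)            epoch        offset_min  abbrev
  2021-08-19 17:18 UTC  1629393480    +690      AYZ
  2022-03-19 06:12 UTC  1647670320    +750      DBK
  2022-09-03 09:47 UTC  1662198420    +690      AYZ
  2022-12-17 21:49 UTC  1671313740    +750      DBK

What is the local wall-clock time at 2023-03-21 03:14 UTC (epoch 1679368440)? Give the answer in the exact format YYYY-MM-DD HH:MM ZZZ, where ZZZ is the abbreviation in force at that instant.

2023-03-21 15:44 DBK

Query: 2023-03-21 03:14 UTC
Rule 4/4 (DBK, +12:30): 2022-12-17 21:49 UTC ≤ query < +∞
3·60 + 14 + 750 = 944 min
944 = 0·1440 + 944; 944 = 15·60 + 44 → 15:44, same day
→ 2023-03-21 15:44 DBK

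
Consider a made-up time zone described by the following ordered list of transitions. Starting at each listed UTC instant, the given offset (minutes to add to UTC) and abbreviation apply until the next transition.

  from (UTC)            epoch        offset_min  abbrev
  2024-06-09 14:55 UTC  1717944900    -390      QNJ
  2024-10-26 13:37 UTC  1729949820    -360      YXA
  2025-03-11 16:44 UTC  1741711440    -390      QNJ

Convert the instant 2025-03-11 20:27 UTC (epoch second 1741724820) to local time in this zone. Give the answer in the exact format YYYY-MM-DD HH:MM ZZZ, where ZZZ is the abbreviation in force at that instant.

2025-03-11 13:57 QNJ

Query: 2025-03-11 20:27 UTC
Rule 3/3 (QNJ, -06:30): 2025-03-11 16:44 UTC ≤ query < +∞
20·60 + 27 - 390 = 837 min
837 = 0·1440 + 837; 837 = 13·60 + 57 → 13:57, same day
→ 2025-03-11 13:57 QNJ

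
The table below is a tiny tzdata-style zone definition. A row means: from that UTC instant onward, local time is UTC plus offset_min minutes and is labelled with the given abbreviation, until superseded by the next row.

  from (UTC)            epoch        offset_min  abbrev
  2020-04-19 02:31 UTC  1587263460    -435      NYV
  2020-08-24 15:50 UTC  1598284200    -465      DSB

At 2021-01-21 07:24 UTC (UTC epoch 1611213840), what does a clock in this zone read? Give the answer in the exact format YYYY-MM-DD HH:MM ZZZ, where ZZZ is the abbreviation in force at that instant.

Query: 2021-01-21 07:24 UTC
Rule 2/2 (DSB, -07:45): 2020-08-24 15:50 UTC ≤ query < +∞
7·60 + 24 - 465 = -21 min
-21 = -1·1440 + 1419; 1419 = 23·60 + 39 → 23:39, 2021-01-21 - 1 day = 2021-01-20
→ 2021-01-20 23:39 DSB

2021-01-20 23:39 DSB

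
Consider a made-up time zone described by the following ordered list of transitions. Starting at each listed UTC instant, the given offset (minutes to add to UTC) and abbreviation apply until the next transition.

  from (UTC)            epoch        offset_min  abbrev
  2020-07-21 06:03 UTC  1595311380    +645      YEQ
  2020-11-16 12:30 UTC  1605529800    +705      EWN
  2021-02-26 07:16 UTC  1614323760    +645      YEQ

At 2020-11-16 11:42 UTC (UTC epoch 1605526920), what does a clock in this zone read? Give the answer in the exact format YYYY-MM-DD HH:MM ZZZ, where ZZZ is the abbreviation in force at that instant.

Query: 2020-11-16 11:42 UTC
Rule 1/3 (YEQ, +10:45): 2020-07-21 06:03 UTC ≤ query < 2020-11-16 12:30 UTC
11·60 + 42 + 645 = 1347 min
1347 = 0·1440 + 1347; 1347 = 22·60 + 27 → 22:27, same day
→ 2020-11-16 22:27 YEQ

2020-11-16 22:27 YEQ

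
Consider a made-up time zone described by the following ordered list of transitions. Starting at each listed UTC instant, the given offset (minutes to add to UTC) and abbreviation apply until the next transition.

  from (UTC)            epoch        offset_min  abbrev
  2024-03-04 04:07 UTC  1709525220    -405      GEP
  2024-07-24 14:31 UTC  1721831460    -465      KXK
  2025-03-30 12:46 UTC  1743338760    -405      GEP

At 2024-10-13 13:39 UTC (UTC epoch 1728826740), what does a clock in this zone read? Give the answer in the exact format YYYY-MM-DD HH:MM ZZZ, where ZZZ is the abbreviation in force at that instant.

Query: 2024-10-13 13:39 UTC
Rule 2/3 (KXK, -07:45): 2024-07-24 14:31 UTC ≤ query < 2025-03-30 12:46 UTC
13·60 + 39 - 465 = 354 min
354 = 0·1440 + 354; 354 = 5·60 + 54 → 05:54, same day
→ 2024-10-13 05:54 KXK

2024-10-13 05:54 KXK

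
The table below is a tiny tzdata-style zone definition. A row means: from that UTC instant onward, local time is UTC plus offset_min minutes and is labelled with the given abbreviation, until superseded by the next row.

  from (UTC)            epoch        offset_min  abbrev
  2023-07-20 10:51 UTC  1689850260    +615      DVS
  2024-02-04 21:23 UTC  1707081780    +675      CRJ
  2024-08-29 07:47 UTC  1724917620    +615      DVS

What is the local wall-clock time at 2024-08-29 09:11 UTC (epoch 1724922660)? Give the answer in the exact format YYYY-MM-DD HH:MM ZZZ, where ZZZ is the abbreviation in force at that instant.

2024-08-29 19:26 DVS

Query: 2024-08-29 09:11 UTC
Rule 3/3 (DVS, +10:15): 2024-08-29 07:47 UTC ≤ query < +∞
9·60 + 11 + 615 = 1166 min
1166 = 0·1440 + 1166; 1166 = 19·60 + 26 → 19:26, same day
→ 2024-08-29 19:26 DVS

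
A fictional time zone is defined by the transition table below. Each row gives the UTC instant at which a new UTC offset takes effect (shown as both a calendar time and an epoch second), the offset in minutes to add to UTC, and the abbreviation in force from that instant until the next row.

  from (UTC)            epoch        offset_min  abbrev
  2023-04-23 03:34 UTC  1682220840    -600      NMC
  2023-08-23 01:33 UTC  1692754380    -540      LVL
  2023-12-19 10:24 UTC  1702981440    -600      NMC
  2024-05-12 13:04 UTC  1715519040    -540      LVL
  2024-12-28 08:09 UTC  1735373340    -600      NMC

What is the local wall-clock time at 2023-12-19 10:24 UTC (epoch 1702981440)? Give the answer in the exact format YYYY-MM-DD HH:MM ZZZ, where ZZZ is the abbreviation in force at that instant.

2023-12-19 00:24 NMC

Query: 2023-12-19 10:24 UTC
Rule 3/5 (NMC, -10:00): 2023-12-19 10:24 UTC ≤ query < 2024-05-12 13:04 UTC
10·60 + 24 - 600 = 24 min
24 = 0·1440 + 24; 24 = 0·60 + 24 → 00:24, same day
→ 2023-12-19 00:24 NMC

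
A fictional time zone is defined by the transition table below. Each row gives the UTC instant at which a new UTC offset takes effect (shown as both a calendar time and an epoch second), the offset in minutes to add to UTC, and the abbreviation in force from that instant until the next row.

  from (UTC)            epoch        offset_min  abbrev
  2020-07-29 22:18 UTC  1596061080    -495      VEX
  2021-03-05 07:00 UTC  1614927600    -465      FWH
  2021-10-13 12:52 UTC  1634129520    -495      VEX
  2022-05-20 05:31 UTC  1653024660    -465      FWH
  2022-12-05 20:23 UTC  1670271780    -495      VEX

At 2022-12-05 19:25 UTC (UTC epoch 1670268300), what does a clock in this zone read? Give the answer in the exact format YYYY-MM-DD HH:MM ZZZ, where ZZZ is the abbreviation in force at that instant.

2022-12-05 11:40 FWH

Query: 2022-12-05 19:25 UTC
Rule 4/5 (FWH, -07:45): 2022-05-20 05:31 UTC ≤ query < 2022-12-05 20:23 UTC
19·60 + 25 - 465 = 700 min
700 = 0·1440 + 700; 700 = 11·60 + 40 → 11:40, same day
→ 2022-12-05 11:40 FWH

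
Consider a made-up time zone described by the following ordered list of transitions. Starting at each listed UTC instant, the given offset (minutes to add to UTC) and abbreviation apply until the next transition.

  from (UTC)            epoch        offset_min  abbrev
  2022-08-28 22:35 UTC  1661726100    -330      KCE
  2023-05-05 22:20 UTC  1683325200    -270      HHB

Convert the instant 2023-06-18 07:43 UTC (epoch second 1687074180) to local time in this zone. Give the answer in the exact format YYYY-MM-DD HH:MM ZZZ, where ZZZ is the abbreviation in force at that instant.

Query: 2023-06-18 07:43 UTC
Rule 2/2 (HHB, -04:30): 2023-05-05 22:20 UTC ≤ query < +∞
7·60 + 43 - 270 = 193 min
193 = 0·1440 + 193; 193 = 3·60 + 13 → 03:13, same day
→ 2023-06-18 03:13 HHB

2023-06-18 03:13 HHB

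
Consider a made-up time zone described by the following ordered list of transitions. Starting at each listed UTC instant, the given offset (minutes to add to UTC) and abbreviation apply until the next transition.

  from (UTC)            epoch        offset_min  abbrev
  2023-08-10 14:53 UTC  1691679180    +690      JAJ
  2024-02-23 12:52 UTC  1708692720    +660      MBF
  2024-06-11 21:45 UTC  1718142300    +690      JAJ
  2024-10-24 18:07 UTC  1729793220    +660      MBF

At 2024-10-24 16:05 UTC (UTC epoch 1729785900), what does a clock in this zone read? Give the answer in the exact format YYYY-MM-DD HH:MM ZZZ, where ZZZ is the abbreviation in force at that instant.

Query: 2024-10-24 16:05 UTC
Rule 3/4 (JAJ, +11:30): 2024-06-11 21:45 UTC ≤ query < 2024-10-24 18:07 UTC
16·60 + 5 + 690 = 1655 min
1655 = 1·1440 + 215; 215 = 3·60 + 35 → 03:35, 2024-10-24 + 1 day = 2024-10-25
→ 2024-10-25 03:35 JAJ

2024-10-25 03:35 JAJ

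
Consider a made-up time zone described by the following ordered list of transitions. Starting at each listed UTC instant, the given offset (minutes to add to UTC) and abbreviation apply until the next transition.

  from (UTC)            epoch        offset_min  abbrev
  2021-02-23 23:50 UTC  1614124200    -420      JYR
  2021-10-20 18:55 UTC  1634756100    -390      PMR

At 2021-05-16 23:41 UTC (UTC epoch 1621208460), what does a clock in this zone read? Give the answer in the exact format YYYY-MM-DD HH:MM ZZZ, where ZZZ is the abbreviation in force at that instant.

Query: 2021-05-16 23:41 UTC
Rule 1/2 (JYR, -07:00): 2021-02-23 23:50 UTC ≤ query < 2021-10-20 18:55 UTC
23·60 + 41 - 420 = 1001 min
1001 = 0·1440 + 1001; 1001 = 16·60 + 41 → 16:41, same day
→ 2021-05-16 16:41 JYR

2021-05-16 16:41 JYR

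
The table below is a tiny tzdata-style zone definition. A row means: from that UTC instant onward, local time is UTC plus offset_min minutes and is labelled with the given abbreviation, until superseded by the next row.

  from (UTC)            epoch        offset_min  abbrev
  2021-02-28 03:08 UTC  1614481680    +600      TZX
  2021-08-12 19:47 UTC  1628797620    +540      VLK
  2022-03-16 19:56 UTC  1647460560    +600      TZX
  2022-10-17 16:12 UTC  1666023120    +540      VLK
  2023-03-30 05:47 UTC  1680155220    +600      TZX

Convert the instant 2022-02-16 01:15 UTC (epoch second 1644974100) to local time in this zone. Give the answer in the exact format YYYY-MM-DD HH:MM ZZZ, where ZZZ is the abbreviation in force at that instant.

2022-02-16 10:15 VLK

Query: 2022-02-16 01:15 UTC
Rule 2/5 (VLK, +09:00): 2021-08-12 19:47 UTC ≤ query < 2022-03-16 19:56 UTC
1·60 + 15 + 540 = 615 min
615 = 0·1440 + 615; 615 = 10·60 + 15 → 10:15, same day
→ 2022-02-16 10:15 VLK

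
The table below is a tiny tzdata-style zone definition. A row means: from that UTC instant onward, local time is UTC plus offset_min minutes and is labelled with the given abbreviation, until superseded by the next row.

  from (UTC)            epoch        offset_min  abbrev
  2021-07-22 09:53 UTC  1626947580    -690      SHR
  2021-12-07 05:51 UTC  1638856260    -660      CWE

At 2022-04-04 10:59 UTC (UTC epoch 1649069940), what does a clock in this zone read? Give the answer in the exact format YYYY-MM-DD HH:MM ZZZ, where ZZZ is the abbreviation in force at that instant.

2022-04-03 23:59 CWE

Query: 2022-04-04 10:59 UTC
Rule 2/2 (CWE, -11:00): 2021-12-07 05:51 UTC ≤ query < +∞
10·60 + 59 - 660 = -1 min
-1 = -1·1440 + 1439; 1439 = 23·60 + 59 → 23:59, 2022-04-04 - 1 day = 2022-04-03
→ 2022-04-03 23:59 CWE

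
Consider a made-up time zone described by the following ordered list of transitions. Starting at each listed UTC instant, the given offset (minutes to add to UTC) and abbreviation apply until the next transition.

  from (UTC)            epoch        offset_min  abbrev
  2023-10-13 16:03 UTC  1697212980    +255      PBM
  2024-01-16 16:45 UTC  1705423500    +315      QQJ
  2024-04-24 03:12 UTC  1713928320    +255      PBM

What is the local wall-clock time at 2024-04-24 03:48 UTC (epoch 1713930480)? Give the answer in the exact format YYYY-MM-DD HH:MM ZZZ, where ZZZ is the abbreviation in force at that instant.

2024-04-24 08:03 PBM

Query: 2024-04-24 03:48 UTC
Rule 3/3 (PBM, +04:15): 2024-04-24 03:12 UTC ≤ query < +∞
3·60 + 48 + 255 = 483 min
483 = 0·1440 + 483; 483 = 8·60 + 3 → 08:03, same day
→ 2024-04-24 08:03 PBM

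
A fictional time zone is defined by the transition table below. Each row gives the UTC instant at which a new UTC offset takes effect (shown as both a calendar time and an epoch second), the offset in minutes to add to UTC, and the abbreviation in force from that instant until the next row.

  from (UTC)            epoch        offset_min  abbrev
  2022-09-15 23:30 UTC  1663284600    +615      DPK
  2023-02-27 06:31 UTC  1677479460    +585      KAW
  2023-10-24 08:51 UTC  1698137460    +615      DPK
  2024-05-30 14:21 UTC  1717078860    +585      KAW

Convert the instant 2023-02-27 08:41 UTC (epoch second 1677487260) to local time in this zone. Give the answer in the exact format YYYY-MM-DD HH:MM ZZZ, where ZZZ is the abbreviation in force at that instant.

2023-02-27 18:26 KAW

Query: 2023-02-27 08:41 UTC
Rule 2/4 (KAW, +09:45): 2023-02-27 06:31 UTC ≤ query < 2023-10-24 08:51 UTC
8·60 + 41 + 585 = 1106 min
1106 = 0·1440 + 1106; 1106 = 18·60 + 26 → 18:26, same day
→ 2023-02-27 18:26 KAW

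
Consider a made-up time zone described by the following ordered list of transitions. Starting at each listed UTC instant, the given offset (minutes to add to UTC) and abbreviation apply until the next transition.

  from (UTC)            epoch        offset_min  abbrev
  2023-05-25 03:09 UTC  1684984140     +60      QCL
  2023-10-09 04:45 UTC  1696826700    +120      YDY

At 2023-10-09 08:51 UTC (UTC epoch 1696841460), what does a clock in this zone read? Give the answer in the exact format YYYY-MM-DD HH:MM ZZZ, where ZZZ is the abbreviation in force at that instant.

2023-10-09 10:51 YDY

Query: 2023-10-09 08:51 UTC
Rule 2/2 (YDY, +02:00): 2023-10-09 04:45 UTC ≤ query < +∞
8·60 + 51 + 120 = 651 min
651 = 0·1440 + 651; 651 = 10·60 + 51 → 10:51, same day
→ 2023-10-09 10:51 YDY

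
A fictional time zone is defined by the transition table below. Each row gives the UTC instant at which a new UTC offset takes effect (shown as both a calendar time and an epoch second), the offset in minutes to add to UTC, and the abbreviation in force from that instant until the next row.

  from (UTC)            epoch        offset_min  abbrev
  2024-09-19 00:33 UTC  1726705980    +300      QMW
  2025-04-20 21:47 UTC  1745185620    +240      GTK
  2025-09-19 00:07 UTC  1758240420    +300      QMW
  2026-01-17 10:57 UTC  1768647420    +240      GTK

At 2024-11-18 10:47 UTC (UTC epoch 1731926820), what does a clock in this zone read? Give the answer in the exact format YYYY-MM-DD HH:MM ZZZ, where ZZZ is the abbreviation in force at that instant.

2024-11-18 15:47 QMW

Query: 2024-11-18 10:47 UTC
Rule 1/4 (QMW, +05:00): 2024-09-19 00:33 UTC ≤ query < 2025-04-20 21:47 UTC
10·60 + 47 + 300 = 947 min
947 = 0·1440 + 947; 947 = 15·60 + 47 → 15:47, same day
→ 2024-11-18 15:47 QMW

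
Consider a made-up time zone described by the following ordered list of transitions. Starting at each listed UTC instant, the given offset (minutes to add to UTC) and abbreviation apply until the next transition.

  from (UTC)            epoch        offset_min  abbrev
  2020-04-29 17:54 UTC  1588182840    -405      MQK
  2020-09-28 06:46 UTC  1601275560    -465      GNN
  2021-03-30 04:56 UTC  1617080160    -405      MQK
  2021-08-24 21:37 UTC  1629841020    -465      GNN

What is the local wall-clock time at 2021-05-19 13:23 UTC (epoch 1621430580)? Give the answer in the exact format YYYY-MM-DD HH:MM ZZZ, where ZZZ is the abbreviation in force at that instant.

2021-05-19 06:38 MQK

Query: 2021-05-19 13:23 UTC
Rule 3/4 (MQK, -06:45): 2021-03-30 04:56 UTC ≤ query < 2021-08-24 21:37 UTC
13·60 + 23 - 405 = 398 min
398 = 0·1440 + 398; 398 = 6·60 + 38 → 06:38, same day
→ 2021-05-19 06:38 MQK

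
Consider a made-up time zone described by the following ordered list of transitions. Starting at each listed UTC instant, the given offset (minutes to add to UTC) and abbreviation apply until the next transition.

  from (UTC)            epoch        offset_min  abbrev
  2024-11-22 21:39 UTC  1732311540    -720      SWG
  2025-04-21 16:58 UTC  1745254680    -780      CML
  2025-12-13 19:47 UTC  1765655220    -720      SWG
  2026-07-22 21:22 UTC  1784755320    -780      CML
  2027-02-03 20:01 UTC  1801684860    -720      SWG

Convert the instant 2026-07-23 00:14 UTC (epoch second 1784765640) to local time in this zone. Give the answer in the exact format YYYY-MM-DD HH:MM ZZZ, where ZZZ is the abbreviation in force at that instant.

2026-07-22 11:14 CML

Query: 2026-07-23 00:14 UTC
Rule 4/5 (CML, -13:00): 2026-07-22 21:22 UTC ≤ query < 2027-02-03 20:01 UTC
0·60 + 14 - 780 = -766 min
-766 = -1·1440 + 674; 674 = 11·60 + 14 → 11:14, 2026-07-23 - 1 day = 2026-07-22
→ 2026-07-22 11:14 CML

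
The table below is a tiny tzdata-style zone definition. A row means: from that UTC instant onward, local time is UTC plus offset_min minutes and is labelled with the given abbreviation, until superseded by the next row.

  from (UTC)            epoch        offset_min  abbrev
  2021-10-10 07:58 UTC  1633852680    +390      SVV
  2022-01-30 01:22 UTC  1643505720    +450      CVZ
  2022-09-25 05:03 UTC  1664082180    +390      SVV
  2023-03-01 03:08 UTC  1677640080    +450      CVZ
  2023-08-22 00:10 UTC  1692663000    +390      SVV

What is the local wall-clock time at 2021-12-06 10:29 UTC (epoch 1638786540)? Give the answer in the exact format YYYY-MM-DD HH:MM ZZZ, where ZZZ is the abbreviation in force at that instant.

Query: 2021-12-06 10:29 UTC
Rule 1/5 (SVV, +06:30): 2021-10-10 07:58 UTC ≤ query < 2022-01-30 01:22 UTC
10·60 + 29 + 390 = 1019 min
1019 = 0·1440 + 1019; 1019 = 16·60 + 59 → 16:59, same day
→ 2021-12-06 16:59 SVV

2021-12-06 16:59 SVV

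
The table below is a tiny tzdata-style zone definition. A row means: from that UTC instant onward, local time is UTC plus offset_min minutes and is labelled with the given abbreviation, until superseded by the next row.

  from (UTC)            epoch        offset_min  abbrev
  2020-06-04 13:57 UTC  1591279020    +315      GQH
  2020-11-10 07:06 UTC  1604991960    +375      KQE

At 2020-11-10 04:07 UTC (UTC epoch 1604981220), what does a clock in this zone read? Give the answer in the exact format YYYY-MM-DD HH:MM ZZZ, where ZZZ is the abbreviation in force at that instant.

2020-11-10 09:22 GQH

Query: 2020-11-10 04:07 UTC
Rule 1/2 (GQH, +05:15): 2020-06-04 13:57 UTC ≤ query < 2020-11-10 07:06 UTC
4·60 + 7 + 315 = 562 min
562 = 0·1440 + 562; 562 = 9·60 + 22 → 09:22, same day
→ 2020-11-10 09:22 GQH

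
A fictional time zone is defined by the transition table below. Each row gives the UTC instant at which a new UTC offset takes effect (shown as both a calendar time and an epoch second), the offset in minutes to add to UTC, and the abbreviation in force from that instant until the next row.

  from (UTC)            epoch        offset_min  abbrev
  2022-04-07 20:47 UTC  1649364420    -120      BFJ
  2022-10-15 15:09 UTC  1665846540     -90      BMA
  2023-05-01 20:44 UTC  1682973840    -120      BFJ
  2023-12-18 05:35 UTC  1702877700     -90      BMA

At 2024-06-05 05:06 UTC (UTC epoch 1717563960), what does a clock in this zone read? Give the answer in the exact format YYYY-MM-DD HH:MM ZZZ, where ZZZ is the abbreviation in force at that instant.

Query: 2024-06-05 05:06 UTC
Rule 4/4 (BMA, -01:30): 2023-12-18 05:35 UTC ≤ query < +∞
5·60 + 6 - 90 = 216 min
216 = 0·1440 + 216; 216 = 3·60 + 36 → 03:36, same day
→ 2024-06-05 03:36 BMA

2024-06-05 03:36 BMA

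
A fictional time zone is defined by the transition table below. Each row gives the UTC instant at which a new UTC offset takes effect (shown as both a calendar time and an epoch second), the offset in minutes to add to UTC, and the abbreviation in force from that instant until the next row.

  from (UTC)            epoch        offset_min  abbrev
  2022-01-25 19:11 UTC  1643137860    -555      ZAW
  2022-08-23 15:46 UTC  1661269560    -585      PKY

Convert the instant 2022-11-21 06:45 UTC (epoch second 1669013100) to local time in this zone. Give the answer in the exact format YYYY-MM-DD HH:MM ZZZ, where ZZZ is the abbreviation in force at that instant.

2022-11-20 21:00 PKY

Query: 2022-11-21 06:45 UTC
Rule 2/2 (PKY, -09:45): 2022-08-23 15:46 UTC ≤ query < +∞
6·60 + 45 - 585 = -180 min
-180 = -1·1440 + 1260; 1260 = 21·60 + 0 → 21:00, 2022-11-21 - 1 day = 2022-11-20
→ 2022-11-20 21:00 PKY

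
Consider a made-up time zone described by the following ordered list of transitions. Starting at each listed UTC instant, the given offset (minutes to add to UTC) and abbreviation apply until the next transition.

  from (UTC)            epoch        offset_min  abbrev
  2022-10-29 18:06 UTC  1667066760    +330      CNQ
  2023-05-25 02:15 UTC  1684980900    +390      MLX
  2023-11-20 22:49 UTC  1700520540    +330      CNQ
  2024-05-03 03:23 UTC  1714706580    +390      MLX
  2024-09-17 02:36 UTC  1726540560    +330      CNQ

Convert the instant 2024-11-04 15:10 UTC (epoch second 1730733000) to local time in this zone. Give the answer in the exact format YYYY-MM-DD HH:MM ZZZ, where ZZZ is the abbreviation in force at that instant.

2024-11-04 20:40 CNQ

Query: 2024-11-04 15:10 UTC
Rule 5/5 (CNQ, +05:30): 2024-09-17 02:36 UTC ≤ query < +∞
15·60 + 10 + 330 = 1240 min
1240 = 0·1440 + 1240; 1240 = 20·60 + 40 → 20:40, same day
→ 2024-11-04 20:40 CNQ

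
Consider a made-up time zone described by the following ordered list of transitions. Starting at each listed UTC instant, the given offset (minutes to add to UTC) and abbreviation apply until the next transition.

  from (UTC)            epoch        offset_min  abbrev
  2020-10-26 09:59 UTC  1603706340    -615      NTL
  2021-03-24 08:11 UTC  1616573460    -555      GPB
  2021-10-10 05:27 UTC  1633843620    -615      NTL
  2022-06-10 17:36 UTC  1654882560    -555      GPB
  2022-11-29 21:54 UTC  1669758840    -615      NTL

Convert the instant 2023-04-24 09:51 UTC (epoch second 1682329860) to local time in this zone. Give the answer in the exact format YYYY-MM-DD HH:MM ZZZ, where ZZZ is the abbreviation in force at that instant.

Query: 2023-04-24 09:51 UTC
Rule 5/5 (NTL, -10:15): 2022-11-29 21:54 UTC ≤ query < +∞
9·60 + 51 - 615 = -24 min
-24 = -1·1440 + 1416; 1416 = 23·60 + 36 → 23:36, 2023-04-24 - 1 day = 2023-04-23
→ 2023-04-23 23:36 NTL

2023-04-23 23:36 NTL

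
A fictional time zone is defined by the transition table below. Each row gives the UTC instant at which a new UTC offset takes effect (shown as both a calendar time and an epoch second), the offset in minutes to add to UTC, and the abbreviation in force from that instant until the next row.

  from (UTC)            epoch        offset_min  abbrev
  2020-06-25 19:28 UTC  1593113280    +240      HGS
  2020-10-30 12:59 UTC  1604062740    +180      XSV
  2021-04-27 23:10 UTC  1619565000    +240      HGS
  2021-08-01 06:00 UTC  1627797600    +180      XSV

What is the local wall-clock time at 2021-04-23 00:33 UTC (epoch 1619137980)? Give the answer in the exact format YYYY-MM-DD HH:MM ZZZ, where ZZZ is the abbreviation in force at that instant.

Query: 2021-04-23 00:33 UTC
Rule 2/4 (XSV, +03:00): 2020-10-30 12:59 UTC ≤ query < 2021-04-27 23:10 UTC
0·60 + 33 + 180 = 213 min
213 = 0·1440 + 213; 213 = 3·60 + 33 → 03:33, same day
→ 2021-04-23 03:33 XSV

2021-04-23 03:33 XSV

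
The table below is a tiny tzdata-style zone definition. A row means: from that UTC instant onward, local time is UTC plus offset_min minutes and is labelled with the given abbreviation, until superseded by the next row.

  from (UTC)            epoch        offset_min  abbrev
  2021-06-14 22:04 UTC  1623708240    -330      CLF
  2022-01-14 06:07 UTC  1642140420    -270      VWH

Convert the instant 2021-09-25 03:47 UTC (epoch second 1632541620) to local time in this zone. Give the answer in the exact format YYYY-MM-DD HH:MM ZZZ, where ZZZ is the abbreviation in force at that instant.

2021-09-24 22:17 CLF

Query: 2021-09-25 03:47 UTC
Rule 1/2 (CLF, -05:30): 2021-06-14 22:04 UTC ≤ query < 2022-01-14 06:07 UTC
3·60 + 47 - 330 = -103 min
-103 = -1·1440 + 1337; 1337 = 22·60 + 17 → 22:17, 2021-09-25 - 1 day = 2021-09-24
→ 2021-09-24 22:17 CLF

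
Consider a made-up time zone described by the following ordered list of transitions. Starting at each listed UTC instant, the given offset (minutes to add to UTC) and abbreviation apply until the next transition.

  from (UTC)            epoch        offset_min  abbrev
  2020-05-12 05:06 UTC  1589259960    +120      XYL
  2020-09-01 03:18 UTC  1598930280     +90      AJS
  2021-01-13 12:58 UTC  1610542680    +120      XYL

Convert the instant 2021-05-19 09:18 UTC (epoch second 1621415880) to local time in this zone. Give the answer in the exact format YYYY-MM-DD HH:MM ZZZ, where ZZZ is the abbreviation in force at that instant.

2021-05-19 11:18 XYL

Query: 2021-05-19 09:18 UTC
Rule 3/3 (XYL, +02:00): 2021-01-13 12:58 UTC ≤ query < +∞
9·60 + 18 + 120 = 678 min
678 = 0·1440 + 678; 678 = 11·60 + 18 → 11:18, same day
→ 2021-05-19 11:18 XYL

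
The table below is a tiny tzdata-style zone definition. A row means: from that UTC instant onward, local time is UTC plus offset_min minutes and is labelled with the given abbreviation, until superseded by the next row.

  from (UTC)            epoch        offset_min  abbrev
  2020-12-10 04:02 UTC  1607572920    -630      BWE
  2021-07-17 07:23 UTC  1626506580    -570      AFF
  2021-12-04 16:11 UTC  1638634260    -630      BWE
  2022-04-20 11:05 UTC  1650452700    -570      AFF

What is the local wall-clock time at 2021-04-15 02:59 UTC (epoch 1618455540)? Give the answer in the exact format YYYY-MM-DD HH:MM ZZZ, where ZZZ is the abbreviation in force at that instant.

Query: 2021-04-15 02:59 UTC
Rule 1/4 (BWE, -10:30): 2020-12-10 04:02 UTC ≤ query < 2021-07-17 07:23 UTC
2·60 + 59 - 630 = -451 min
-451 = -1·1440 + 989; 989 = 16·60 + 29 → 16:29, 2021-04-15 - 1 day = 2021-04-14
→ 2021-04-14 16:29 BWE

2021-04-14 16:29 BWE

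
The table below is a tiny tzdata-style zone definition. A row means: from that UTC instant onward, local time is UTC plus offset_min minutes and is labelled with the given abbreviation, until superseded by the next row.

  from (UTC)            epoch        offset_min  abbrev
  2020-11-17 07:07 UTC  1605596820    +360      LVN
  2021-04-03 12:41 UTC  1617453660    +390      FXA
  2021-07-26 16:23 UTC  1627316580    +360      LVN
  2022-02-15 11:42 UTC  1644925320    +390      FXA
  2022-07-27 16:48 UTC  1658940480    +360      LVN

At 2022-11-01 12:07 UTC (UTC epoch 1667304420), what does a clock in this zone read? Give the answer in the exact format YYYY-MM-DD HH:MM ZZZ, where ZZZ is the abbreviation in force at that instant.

Query: 2022-11-01 12:07 UTC
Rule 5/5 (LVN, +06:00): 2022-07-27 16:48 UTC ≤ query < +∞
12·60 + 7 + 360 = 1087 min
1087 = 0·1440 + 1087; 1087 = 18·60 + 7 → 18:07, same day
→ 2022-11-01 18:07 LVN

2022-11-01 18:07 LVN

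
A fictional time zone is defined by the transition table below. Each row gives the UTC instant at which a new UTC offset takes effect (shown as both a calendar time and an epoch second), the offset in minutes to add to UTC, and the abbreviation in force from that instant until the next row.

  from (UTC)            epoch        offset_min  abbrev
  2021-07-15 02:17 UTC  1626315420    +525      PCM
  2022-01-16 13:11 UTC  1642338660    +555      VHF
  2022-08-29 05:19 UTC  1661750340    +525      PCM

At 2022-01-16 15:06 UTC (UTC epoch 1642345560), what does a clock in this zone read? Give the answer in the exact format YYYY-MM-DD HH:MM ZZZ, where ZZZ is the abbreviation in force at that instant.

Query: 2022-01-16 15:06 UTC
Rule 2/3 (VHF, +09:15): 2022-01-16 13:11 UTC ≤ query < 2022-08-29 05:19 UTC
15·60 + 6 + 555 = 1461 min
1461 = 1·1440 + 21; 21 = 0·60 + 21 → 00:21, 2022-01-16 + 1 day = 2022-01-17
→ 2022-01-17 00:21 VHF

2022-01-17 00:21 VHF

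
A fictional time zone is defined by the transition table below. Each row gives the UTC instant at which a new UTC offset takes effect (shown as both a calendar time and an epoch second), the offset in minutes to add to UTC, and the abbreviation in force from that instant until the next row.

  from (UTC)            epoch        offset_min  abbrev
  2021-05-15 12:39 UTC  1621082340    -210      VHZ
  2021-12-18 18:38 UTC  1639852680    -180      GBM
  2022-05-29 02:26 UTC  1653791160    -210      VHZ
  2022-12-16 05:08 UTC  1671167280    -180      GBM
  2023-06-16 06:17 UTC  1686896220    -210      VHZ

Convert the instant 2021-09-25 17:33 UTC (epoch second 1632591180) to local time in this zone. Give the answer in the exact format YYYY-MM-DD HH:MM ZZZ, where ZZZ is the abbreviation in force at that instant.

Query: 2021-09-25 17:33 UTC
Rule 1/5 (VHZ, -03:30): 2021-05-15 12:39 UTC ≤ query < 2021-12-18 18:38 UTC
17·60 + 33 - 210 = 843 min
843 = 0·1440 + 843; 843 = 14·60 + 3 → 14:03, same day
→ 2021-09-25 14:03 VHZ

2021-09-25 14:03 VHZ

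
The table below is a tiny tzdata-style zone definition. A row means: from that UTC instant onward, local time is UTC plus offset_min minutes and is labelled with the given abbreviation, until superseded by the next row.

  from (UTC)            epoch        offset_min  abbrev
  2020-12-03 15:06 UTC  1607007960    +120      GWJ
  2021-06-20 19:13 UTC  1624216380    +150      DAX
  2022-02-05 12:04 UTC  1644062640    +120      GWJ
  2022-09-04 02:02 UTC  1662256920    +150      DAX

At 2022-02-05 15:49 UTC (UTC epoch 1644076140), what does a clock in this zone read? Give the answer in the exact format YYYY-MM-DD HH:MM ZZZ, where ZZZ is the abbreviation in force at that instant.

2022-02-05 17:49 GWJ

Query: 2022-02-05 15:49 UTC
Rule 3/4 (GWJ, +02:00): 2022-02-05 12:04 UTC ≤ query < 2022-09-04 02:02 UTC
15·60 + 49 + 120 = 1069 min
1069 = 0·1440 + 1069; 1069 = 17·60 + 49 → 17:49, same day
→ 2022-02-05 17:49 GWJ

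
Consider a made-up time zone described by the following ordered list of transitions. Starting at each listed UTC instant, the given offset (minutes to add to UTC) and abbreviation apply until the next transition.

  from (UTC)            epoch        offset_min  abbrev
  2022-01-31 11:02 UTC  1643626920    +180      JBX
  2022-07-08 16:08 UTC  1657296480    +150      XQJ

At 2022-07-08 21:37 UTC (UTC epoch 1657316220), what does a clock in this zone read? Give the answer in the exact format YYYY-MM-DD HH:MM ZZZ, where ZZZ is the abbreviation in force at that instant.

Query: 2022-07-08 21:37 UTC
Rule 2/2 (XQJ, +02:30): 2022-07-08 16:08 UTC ≤ query < +∞
21·60 + 37 + 150 = 1447 min
1447 = 1·1440 + 7; 7 = 0·60 + 7 → 00:07, 2022-07-08 + 1 day = 2022-07-09
→ 2022-07-09 00:07 XQJ

2022-07-09 00:07 XQJ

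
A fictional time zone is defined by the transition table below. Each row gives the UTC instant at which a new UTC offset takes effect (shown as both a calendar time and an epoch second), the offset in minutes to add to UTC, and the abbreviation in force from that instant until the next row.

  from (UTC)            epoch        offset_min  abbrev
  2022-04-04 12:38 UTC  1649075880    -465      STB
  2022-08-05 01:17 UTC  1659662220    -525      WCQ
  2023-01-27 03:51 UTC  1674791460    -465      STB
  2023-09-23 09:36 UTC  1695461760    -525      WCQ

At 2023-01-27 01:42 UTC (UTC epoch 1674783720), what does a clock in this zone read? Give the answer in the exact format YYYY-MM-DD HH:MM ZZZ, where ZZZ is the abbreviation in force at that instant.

Query: 2023-01-27 01:42 UTC
Rule 2/4 (WCQ, -08:45): 2022-08-05 01:17 UTC ≤ query < 2023-01-27 03:51 UTC
1·60 + 42 - 525 = -423 min
-423 = -1·1440 + 1017; 1017 = 16·60 + 57 → 16:57, 2023-01-27 - 1 day = 2023-01-26
→ 2023-01-26 16:57 WCQ

2023-01-26 16:57 WCQ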